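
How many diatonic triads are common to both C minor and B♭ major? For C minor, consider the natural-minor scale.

Diatonic triads of C minor (natural minor): C minor (i), D diminished (ii°), E♭ major (III), F minor (iv), G minor (v), A♭ major (VI), B♭ major (VII).
Diatonic triads of B♭ major: B♭ major (I), C minor (ii), D minor (iii), E♭ major (IV), F major (V), G minor (vi), A diminished (vii°).
Matching root and quality in both lists: C minor, E♭ major, G minor, B♭ major.
That gives 4 common triads.

4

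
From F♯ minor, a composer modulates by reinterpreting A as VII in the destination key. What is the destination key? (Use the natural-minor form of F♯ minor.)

B minor

The numeral VII denotes a major triad on scale degree 7. With A on degree 7, the tonic of the new key is B.
Degree 7 carries a major triad in natural-minor keys, so the destination is B minor.
Check: the diatonic triads of B minor (natural minor) are Bm (i), C♯dim (ii°), D (III), Em (iv), F♯m (v), G (VI), A (VII) — A is indeed VII.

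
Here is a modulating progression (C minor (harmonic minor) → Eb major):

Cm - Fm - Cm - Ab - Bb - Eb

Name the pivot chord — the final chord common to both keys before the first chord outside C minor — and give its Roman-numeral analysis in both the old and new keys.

Chords diatonic to C minor: Cm, Ddim, Ebaug, Fm, G, Ab, Bdim.
Reading the progression, the first chord not in that set is Bb, so the modulation leaves C minor there.
The chord immediately before Bb is Ab, which is diatonic to both keys: VI in C minor and IV in Eb major.

Ab — VI in C minor, IV in Eb major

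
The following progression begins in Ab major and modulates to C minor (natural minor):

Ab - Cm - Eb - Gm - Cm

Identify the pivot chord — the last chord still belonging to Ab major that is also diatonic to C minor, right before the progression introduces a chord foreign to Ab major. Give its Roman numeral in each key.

Eb — V in Ab major, III in C minor

Chords diatonic to Ab major: Ab, Bbm, Cm, Db, Eb, Fm, Gdim.
Reading the progression, the first chord not in that set is Gm, so the modulation leaves Ab major there.
The chord immediately before Gm is Eb, which is diatonic to both keys: V in Ab major and III in C minor.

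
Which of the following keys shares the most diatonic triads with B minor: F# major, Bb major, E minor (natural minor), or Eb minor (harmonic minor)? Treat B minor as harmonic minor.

E minor

Triads of B minor (harmonic minor): B minor (i), C# diminished (ii°), D augmented (III+), E minor (iv), F# major (V), G major (VI), A# diminished (vii°).
F# major shares 1: F#.
Bb major shares 0: none.
E minor (natural minor) shares 3: Bm, Em, G.
Eb minor (harmonic minor) shares 0: none.
The most common triads (3) are shared with E minor.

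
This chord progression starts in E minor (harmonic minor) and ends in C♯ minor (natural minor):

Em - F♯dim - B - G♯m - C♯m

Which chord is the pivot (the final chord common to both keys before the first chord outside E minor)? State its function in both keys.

Chords diatonic to E minor: Em, F♯dim, Gaug, Am, B, C, D♯dim.
Reading the progression, the first chord not in that set is G♯m, so the modulation leaves E minor there.
The chord immediately before G♯m is B, which is diatonic to both keys: V in E minor and VII in C♯ minor.

B — V in E minor, VII in C♯ minor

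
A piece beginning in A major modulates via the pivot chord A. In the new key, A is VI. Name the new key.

C# minor

The numeral VI denotes a major triad on scale degree 6. With A on degree 6, the tonic of the new key is C#.
Degree 6 carries a major triad in minor keys, so the destination is C# minor.
Check: the diatonic triads of C# minor (natural minor) are C#m (i), D#dim (ii°), E (III), F#m (iv), G#m (v), A (VI), B (VII) — A is indeed VI.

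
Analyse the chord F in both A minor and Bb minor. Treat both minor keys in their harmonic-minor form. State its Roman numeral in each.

VI in A minor; V in Bb minor

The scale of A minor (harmonic minor) is A B C D E F G#; F is degree 6, and the triad built there (F-A-C) is major, so it is VI.
The scale of Bb minor (harmonic minor) is Bb C Db Eb F Gb A; F is degree 5, and the triad built there (F-A-C) is major, so it is V.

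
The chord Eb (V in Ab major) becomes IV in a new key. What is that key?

The numeral IV denotes a major triad on scale degree 4. With Eb on degree 4, the tonic of the new key is Bb.
Degree 4 carries a major triad in major keys, so the destination is Bb major.
Check: the diatonic triads of Bb major are Bb (I), Cm (ii), Dm (iii), Eb (IV), F (V), Gm (vi), Adim (vii°) — Eb is indeed IV.

Bb major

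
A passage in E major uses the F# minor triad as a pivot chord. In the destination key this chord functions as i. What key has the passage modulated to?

F# minor

The numeral i denotes a minor triad on scale degree 1. With F# on degree 1, the tonic of the new key is F#.
Degree 1 carries a minor triad in minor keys, so the destination is F# minor.
Check: the diatonic triads of F# minor (natural minor) are F#m (i), G#dim (ii°), A (III), Bm (iv), C#m (v), D (VI), E (VII) — F# minor is indeed i.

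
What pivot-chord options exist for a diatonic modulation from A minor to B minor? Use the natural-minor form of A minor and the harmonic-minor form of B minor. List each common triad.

Triads in A minor (natural minor): A minor (i), B diminished (ii°), C major (III), D minor (iv), E minor (v), F major (VI), G major (VII).
Triads in B minor (harmonic minor): B minor (i), C# diminished (ii°), D augmented (III+), E minor (iv), F# major (V), G major (VI), A# diminished (vii°).
Shared triads with their functions: E minor (v in A minor, iv in B minor); G major (VII in A minor, VI in B minor).

Em, G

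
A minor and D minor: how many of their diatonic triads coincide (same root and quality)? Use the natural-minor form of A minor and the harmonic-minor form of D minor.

1

Diatonic triads of A minor (natural minor): Am (i), Bdim (ii°), C (III), Dm (iv), Em (v), F (VI), G (VII).
Diatonic triads of D minor (harmonic minor): Dm (i), Edim (ii°), Faug (III+), Gm (iv), A (V), B♭ (VI), C♯dim (vii°).
Matching root and quality in both lists: Dm.
That gives 1 common triad.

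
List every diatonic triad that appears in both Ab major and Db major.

Triads in Ab major: Ab major (I), Bb minor (ii), C minor (iii), Db major (IV), Eb major (V), F minor (vi), G diminished (vii°).
Triads in Db major: Db major (I), Eb minor (ii), F minor (iii), Gb major (IV), Ab major (V), Bb minor (vi), C diminished (vii°).
Shared triads with their functions: Ab major (I in Ab major, V in Db major); Bb minor (ii in Ab major, vi in Db major); Db major (IV in Ab major, I in Db major); F minor (vi in Ab major, iii in Db major).

Ab, Bbm, Db, Fm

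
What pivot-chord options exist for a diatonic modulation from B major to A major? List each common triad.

C#m, E

Triads in B major: B (I), C#m (ii), D#m (iii), E (IV), F# (V), G#m (vi), A#dim (vii°).
Triads in A major: A (I), Bm (ii), C#m (iii), D (IV), E (V), F#m (vi), G#dim (vii°).
Shared triads with their functions: C#m (ii in B major, iii in A major); E (IV in B major, V in A major).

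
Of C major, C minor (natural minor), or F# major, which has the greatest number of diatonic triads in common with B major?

F# major

Triads of B major: B (I), C#m (ii), D#m (iii), E (IV), F# (V), G#m (vi), A#dim (vii°).
C major shares 0: none.
C minor (natural minor) shares 0: none.
F# major shares 4: B, D#m, F#, G#m.
The most common triads (4) are shared with F# major.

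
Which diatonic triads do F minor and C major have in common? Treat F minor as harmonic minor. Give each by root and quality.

Triads in F minor (harmonic minor): Fm (i), Gdim (ii°), Abaug (III+), Bbm (iv), C (V), Db (VI), Edim (vii°).
Triads in C major: C (I), Dm (ii), Em (iii), F (IV), G (V), Am (vi), Bdim (vii°).
Shared triads with their functions: C (V in F minor, I in C major).

C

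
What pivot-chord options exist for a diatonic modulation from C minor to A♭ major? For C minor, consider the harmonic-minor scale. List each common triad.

Cm, Fm, A♭

Triads in C minor (harmonic minor): Cm (i), Ddim (ii°), E♭aug (III+), Fm (iv), G (V), A♭ (VI), Bdim (vii°).
Triads in A♭ major: A♭ (I), B♭m (ii), Cm (iii), D♭ (IV), E♭ (V), Fm (vi), Gdim (vii°).
Shared triads with their functions: Cm (i in C minor, iii in A♭ major); Fm (iv in C minor, vi in A♭ major); A♭ (VI in C minor, I in A♭ major).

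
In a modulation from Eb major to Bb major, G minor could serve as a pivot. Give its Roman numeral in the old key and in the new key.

The scale of Eb major is Eb F G Ab Bb C D; G is degree 3, and the triad built there (G-Bb-D) is minor, so it is iii.
The scale of Bb major is Bb C D Eb F G A; G is degree 6, and the triad built there (G-Bb-D) is minor, so it is vi.

iii in Eb major; vi in Bb major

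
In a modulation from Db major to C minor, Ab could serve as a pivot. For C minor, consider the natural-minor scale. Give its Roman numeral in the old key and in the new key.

The scale of Db major is Db Eb F Gb Ab Bb C; Ab is degree 5, and the triad built there (Ab-C-Eb) is major, so it is V.
The scale of C minor (natural minor) is C D Eb F G Ab Bb; Ab is degree 6, and the triad built there (Ab-C-Eb) is major, so it is VI.

V in Db major; VI in C minor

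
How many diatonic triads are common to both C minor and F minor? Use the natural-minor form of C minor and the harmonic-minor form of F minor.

1

Diatonic triads of C minor (natural minor): Cm (i), Ddim (ii°), Eb (III), Fm (iv), Gm (v), Ab (VI), Bb (VII).
Diatonic triads of F minor (harmonic minor): Fm (i), Gdim (ii°), Abaug (III+), Bbm (iv), C (V), Db (VI), Edim (vii°).
Matching root and quality in both lists: Fm.
That gives 1 common triad.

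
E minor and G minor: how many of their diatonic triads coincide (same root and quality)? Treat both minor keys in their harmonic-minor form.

Diatonic triads of E minor (harmonic minor): Em (i), F#dim (ii°), Gaug (III+), Am (iv), B (V), C (VI), D#dim (vii°).
Diatonic triads of G minor (harmonic minor): Gm (i), Adim (ii°), Bbaug (III+), Cm (iv), D (V), Eb (VI), F#dim (vii°).
Matching root and quality in both lists: F#dim.
That gives 1 common triad.

1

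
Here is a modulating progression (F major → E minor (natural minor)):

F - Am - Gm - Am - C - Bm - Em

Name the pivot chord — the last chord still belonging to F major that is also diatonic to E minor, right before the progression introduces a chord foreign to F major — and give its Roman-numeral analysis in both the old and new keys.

C — V in F major, VI in E minor

Chords diatonic to F major: F, Gm, Am, B♭, C, Dm, Edim.
Reading the progression, the first chord not in that set is Bm, so the modulation leaves F major there.
The chord immediately before Bm is C, which is diatonic to both keys: V in F major and VI in E minor.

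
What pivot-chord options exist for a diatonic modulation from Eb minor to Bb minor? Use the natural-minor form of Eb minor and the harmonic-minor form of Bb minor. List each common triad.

Triads in Eb minor (natural minor): Ebm (i), Fdim (ii°), Gb (III), Abm (iv), Bbm (v), Cb (VI), Db (VII).
Triads in Bb minor (harmonic minor): Bbm (i), Cdim (ii°), Dbaug (III+), Ebm (iv), F (V), Gb (VI), Adim (vii°).
Shared triads with their functions: Ebm (i in Eb minor, iv in Bb minor); Gb (III in Eb minor, VI in Bb minor); Bbm (v in Eb minor, i in Bb minor).

Ebm, Gb, Bbm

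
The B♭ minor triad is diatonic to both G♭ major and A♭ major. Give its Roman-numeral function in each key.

The scale of G♭ major is G♭ A♭ B♭ C♭ D♭ E♭ F; B♭ is degree 3, and the triad built there (B♭-D♭-F) is minor, so it is iii.
The scale of A♭ major is A♭ B♭ C D♭ E♭ F G; B♭ is degree 2, and the triad built there (B♭-D♭-F) is minor, so it is ii.

iii in G♭ major; ii in A♭ major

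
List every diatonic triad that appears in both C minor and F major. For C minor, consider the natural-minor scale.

Gm, Bb

Triads in C minor (natural minor): Cm (i), Ddim (ii°), Eb (III), Fm (iv), Gm (v), Ab (VI), Bb (VII).
Triads in F major: F (I), Gm (ii), Am (iii), Bb (IV), C (V), Dm (vi), Edim (vii°).
Shared triads with their functions: Gm (v in C minor, ii in F major); Bb (VII in C minor, IV in F major).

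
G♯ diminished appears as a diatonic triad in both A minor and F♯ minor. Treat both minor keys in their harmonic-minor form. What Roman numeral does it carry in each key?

The scale of A minor (harmonic minor) is A B C D E F G♯; G♯ is degree 7, and the triad built there (G♯-B-D) is diminished, so it is vii°.
The scale of F♯ minor (harmonic minor) is F♯ G♯ A B C♯ D E♯; G♯ is degree 2, and the triad built there (G♯-B-D) is diminished, so it is ii°.

vii° in A minor; ii° in F♯ minor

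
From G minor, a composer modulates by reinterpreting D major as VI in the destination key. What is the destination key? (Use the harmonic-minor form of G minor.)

The numeral VI denotes a major triad on scale degree 6. With D on degree 6, the tonic of the new key is F#.
Degree 6 carries a major triad in minor keys, so the destination is F# minor.
Check: the diatonic triads of F# minor (natural minor) are F#m (i), G#dim (ii°), A (III), Bm (iv), C#m (v), D (VI), E (VII) — D major is indeed VI.

F# minor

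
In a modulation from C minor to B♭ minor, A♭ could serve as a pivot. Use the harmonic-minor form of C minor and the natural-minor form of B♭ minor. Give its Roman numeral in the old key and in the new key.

VI in C minor; VII in B♭ minor

The scale of C minor (harmonic minor) is C D E♭ F G A♭ B; A♭ is degree 6, and the triad built there (A♭-C-E♭) is major, so it is VI.
The scale of B♭ minor (natural minor) is B♭ C D♭ E♭ F G♭ A♭; A♭ is degree 7, and the triad built there (A♭-C-E♭) is major, so it is VII.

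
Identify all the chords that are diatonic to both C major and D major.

Em, G

Triads in C major: C major (I), D minor (ii), E minor (iii), F major (IV), G major (V), A minor (vi), B diminished (vii°).
Triads in D major: D major (I), E minor (ii), F♯ minor (iii), G major (IV), A major (V), B minor (vi), C♯ diminished (vii°).
Shared triads with their functions: E minor (iii in C major, ii in D major); G major (V in C major, IV in D major).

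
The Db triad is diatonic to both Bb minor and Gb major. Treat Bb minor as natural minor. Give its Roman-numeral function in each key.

III in Bb minor; V in Gb major

The scale of Bb minor (natural minor) is Bb C Db Eb F Gb Ab; Db is degree 3, and the triad built there (Db-F-Ab) is major, so it is III.
The scale of Gb major is Gb Ab Bb Cb Db Eb F; Db is degree 5, and the triad built there (Db-F-Ab) is major, so it is V.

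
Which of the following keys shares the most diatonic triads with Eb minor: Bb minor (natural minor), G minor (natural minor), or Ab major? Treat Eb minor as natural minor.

Bb minor

Triads of Eb minor (natural minor): Ebm (i), Fdim (ii°), Gb (III), Abm (iv), Bbm (v), Cb (VI), Db (VII).
Bb minor (natural minor) shares 4: Ebm, Gb, Bbm, Db.
G minor (natural minor) shares 0: none.
Ab major shares 2: Bbm, Db.
The most common triads (4) are shared with Bb minor.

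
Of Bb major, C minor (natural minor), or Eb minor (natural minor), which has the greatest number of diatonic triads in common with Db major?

Triads of Db major: Db (I), Ebm (ii), Fm (iii), Gb (IV), Ab (V), Bbm (vi), Cdim (vii°).
Bb major shares 0: none.
C minor (natural minor) shares 2: Fm, Ab.
Eb minor (natural minor) shares 4: Db, Ebm, Gb, Bbm.
The most common triads (4) are shared with Eb minor.

Eb minor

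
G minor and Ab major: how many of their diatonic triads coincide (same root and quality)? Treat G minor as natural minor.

Diatonic triads of G minor (natural minor): Gm (i), Adim (ii°), Bb (III), Cm (iv), Dm (v), Eb (VI), F (VII).
Diatonic triads of Ab major: Ab (I), Bbm (ii), Cm (iii), Db (IV), Eb (V), Fm (vi), Gdim (vii°).
Matching root and quality in both lists: Cm, Eb.
That gives 2 common triads.

2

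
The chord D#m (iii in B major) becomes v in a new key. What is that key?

G# minor

The numeral v denotes a minor triad on scale degree 5. With D# on degree 5, the tonic of the new key is G#.
Degree 5 carries a minor triad in natural-minor keys, so the destination is G# minor.
Check: the diatonic triads of G# minor (natural minor) are G#m (i), A#dim (ii°), B (III), C#m (iv), D#m (v), E (VI), F# (VII) — D#m is indeed v.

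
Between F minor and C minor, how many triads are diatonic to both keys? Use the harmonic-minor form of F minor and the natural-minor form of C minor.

Diatonic triads of F minor (harmonic minor): Fm (i), Gdim (ii°), A♭aug (III+), B♭m (iv), C (V), D♭ (VI), Edim (vii°).
Diatonic triads of C minor (natural minor): Cm (i), Ddim (ii°), E♭ (III), Fm (iv), Gm (v), A♭ (VI), B♭ (VII).
Matching root and quality in both lists: Fm.
That gives 1 common triad.

1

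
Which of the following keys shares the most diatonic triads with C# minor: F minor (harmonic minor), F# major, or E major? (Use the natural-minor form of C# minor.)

Triads of C# minor (natural minor): C#m (i), D#dim (ii°), E (III), F#m (iv), G#m (v), A (VI), B (VII).
F minor (harmonic minor) shares 0: none.
F# major shares 2: G#m, B.
E major shares 7: C#m, D#dim, E, F#m, G#m, A, B.
The most common triads (7) are shared with E major.

E major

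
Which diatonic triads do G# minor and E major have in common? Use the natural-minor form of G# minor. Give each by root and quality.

G#m, B, C#m, E

Triads in G# minor (natural minor): G#m (i), A#dim (ii°), B (III), C#m (iv), D#m (v), E (VI), F# (VII).
Triads in E major: E (I), F#m (ii), G#m (iii), A (IV), B (V), C#m (vi), D#dim (vii°).
Shared triads with their functions: G#m (i in G# minor, iii in E major); B (III in G# minor, V in E major); C#m (iv in G# minor, vi in E major); E (VI in G# minor, I in E major).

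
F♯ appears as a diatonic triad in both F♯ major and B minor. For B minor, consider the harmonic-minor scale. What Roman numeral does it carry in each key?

I in F♯ major; V in B minor

The scale of F♯ major is F♯ G♯ A♯ B C♯ D♯ E♯; F♯ is degree 1, and the triad built there (F♯-A♯-C♯) is major, so it is I.
The scale of B minor (harmonic minor) is B C♯ D E F♯ G A♯; F♯ is degree 5, and the triad built there (F♯-A♯-C♯) is major, so it is V.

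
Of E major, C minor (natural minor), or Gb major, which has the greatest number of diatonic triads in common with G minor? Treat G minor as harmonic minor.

C minor

Triads of G minor (harmonic minor): Gm (i), Adim (ii°), Bbaug (III+), Cm (iv), D (V), Eb (VI), F#dim (vii°).
E major shares 0: none.
C minor (natural minor) shares 3: Gm, Cm, Eb.
Gb major shares 0: none.
The most common triads (3) are shared with C minor.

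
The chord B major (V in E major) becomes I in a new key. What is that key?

B major

The numeral I denotes a major triad on scale degree 1. With B on degree 1, the tonic of the new key is B.
Degree 1 carries a major triad in major keys, so the destination is B major.
Check: the diatonic triads of B major are B (I), C#m (ii), D#m (iii), E (IV), F# (V), G#m (vi), A#dim (vii°) — B major is indeed I.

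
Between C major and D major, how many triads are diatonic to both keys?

2

Diatonic triads of C major: C (I), Dm (ii), Em (iii), F (IV), G (V), Am (vi), Bdim (vii°).
Diatonic triads of D major: D (I), Em (ii), F#m (iii), G (IV), A (V), Bm (vi), C#dim (vii°).
Matching root and quality in both lists: Em, G.
That gives 2 common triads.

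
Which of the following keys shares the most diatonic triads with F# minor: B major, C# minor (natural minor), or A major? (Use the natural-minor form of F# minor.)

A major

Triads of F# minor (natural minor): F# minor (i), G# diminished (ii°), A major (III), B minor (iv), C# minor (v), D major (VI), E major (VII).
B major shares 2: C#m, E.
C# minor (natural minor) shares 4: F#m, A, C#m, E.
A major shares 7: F#m, G#dim, A, Bm, C#m, D, E.
The most common triads (7) are shared with A major.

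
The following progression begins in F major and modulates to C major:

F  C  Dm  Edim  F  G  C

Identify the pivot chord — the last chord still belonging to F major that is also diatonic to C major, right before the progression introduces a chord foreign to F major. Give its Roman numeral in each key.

F — I in F major, IV in C major

Chords diatonic to F major: F, Gm, Am, Bb, C, Dm, Edim.
Reading the progression, the first chord not in that set is G, so the modulation leaves F major there.
The chord immediately before G is F, which is diatonic to both keys: I in F major and IV in C major.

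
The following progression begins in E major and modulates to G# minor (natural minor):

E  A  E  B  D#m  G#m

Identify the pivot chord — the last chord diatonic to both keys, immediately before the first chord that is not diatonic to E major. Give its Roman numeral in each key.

B — V in E major, III in G# minor

Chords diatonic to E major: E, F#m, G#m, A, B, C#m, D#dim.
Reading the progression, the first chord not in that set is D#m, so the modulation leaves E major there.
The chord immediately before D#m is B, which is diatonic to both keys: V in E major and III in G# minor.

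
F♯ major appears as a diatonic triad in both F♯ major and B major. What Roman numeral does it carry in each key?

I in F♯ major; V in B major

The scale of F♯ major is F♯ G♯ A♯ B C♯ D♯ E♯; F♯ is degree 1, and the triad built there (F♯-A♯-C♯) is major, so it is I.
The scale of B major is B C♯ D♯ E F♯ G♯ A♯; F♯ is degree 5, and the triad built there (F♯-A♯-C♯) is major, so it is V.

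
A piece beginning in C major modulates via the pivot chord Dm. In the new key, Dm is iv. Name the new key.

The numeral iv denotes a minor triad on scale degree 4. With D on degree 4, the tonic of the new key is A.
Degree 4 carries a minor triad in minor keys, so the destination is A minor.
Check: the diatonic triads of A minor (natural minor) are Am (i), Bdim (ii°), C (III), Dm (iv), Em (v), F (VI), G (VII) — Dm is indeed iv.

A minor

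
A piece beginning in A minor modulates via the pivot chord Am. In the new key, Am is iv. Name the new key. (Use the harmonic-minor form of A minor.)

The numeral iv denotes a minor triad on scale degree 4. With A on degree 4, the tonic of the new key is E.
Degree 4 carries a minor triad in minor keys, so the destination is E minor.
Check: the diatonic triads of E minor (natural minor) are Em (i), F♯dim (ii°), G (III), Am (iv), Bm (v), C (VI), D (VII) — Am is indeed iv.

E minor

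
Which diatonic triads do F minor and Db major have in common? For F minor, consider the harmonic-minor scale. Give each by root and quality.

Fm, Bbm, Db

Triads in F minor (harmonic minor): Fm (i), Gdim (ii°), Abaug (III+), Bbm (iv), C (V), Db (VI), Edim (vii°).
Triads in Db major: Db (I), Ebm (ii), Fm (iii), Gb (IV), Ab (V), Bbm (vi), Cdim (vii°).
Shared triads with their functions: Fm (i in F minor, iii in Db major); Bbm (iv in F minor, vi in Db major); Db (VI in F minor, I in Db major).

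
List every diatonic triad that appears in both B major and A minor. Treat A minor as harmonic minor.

E

Triads in B major: B (I), C#m (ii), D#m (iii), E (IV), F# (V), G#m (vi), A#dim (vii°).
Triads in A minor (harmonic minor): Am (i), Bdim (ii°), Caug (III+), Dm (iv), E (V), F (VI), G#dim (vii°).
Shared triads with their functions: E (IV in B major, V in A minor).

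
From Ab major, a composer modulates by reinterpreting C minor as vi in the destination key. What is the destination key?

The numeral vi denotes a minor triad on scale degree 6. With C on degree 6, the tonic of the new key is Eb.
Degree 6 carries a minor triad in major keys, so the destination is Eb major.
Check: the diatonic triads of Eb major are Eb (I), Fm (ii), Gm (iii), Ab (IV), Bb (V), Cm (vi), Ddim (vii°) — C minor is indeed vi.

Eb major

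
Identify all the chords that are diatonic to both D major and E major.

F#m, A

Triads in D major: D (I), Em (ii), F#m (iii), G (IV), A (V), Bm (vi), C#dim (vii°).
Triads in E major: E (I), F#m (ii), G#m (iii), A (IV), B (V), C#m (vi), D#dim (vii°).
Shared triads with their functions: F#m (iii in D major, ii in E major); A (V in D major, IV in E major).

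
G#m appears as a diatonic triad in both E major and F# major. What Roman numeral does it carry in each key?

The scale of E major is E F# G# A B C# D#; G# is degree 3, and the triad built there (G#-B-D#) is minor, so it is iii.
The scale of F# major is F# G# A# B C# D# E#; G# is degree 2, and the triad built there (G#-B-D#) is minor, so it is ii.

iii in E major; ii in F# major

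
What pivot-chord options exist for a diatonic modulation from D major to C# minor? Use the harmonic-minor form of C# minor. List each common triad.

F#m, A

Triads in D major: D (I), Em (ii), F#m (iii), G (IV), A (V), Bm (vi), C#dim (vii°).
Triads in C# minor (harmonic minor): C#m (i), D#dim (ii°), Eaug (III+), F#m (iv), G# (V), A (VI), B#dim (vii°).
Shared triads with their functions: F#m (iii in D major, iv in C# minor); A (V in D major, VI in C# minor).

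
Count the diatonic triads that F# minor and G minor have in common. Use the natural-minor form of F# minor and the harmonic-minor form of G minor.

Diatonic triads of F# minor (natural minor): F#m (i), G#dim (ii°), A (III), Bm (iv), C#m (v), D (VI), E (VII).
Diatonic triads of G minor (harmonic minor): Gm (i), Adim (ii°), Bbaug (III+), Cm (iv), D (V), Eb (VI), F#dim (vii°).
Matching root and quality in both lists: D.
That gives 1 common triad.

1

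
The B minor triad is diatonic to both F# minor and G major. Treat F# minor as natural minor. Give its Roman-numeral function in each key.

The scale of F# minor (natural minor) is F# G# A B C# D E; B is degree 4, and the triad built there (B-D-F#) is minor, so it is iv.
The scale of G major is G A B C D E F#; B is degree 3, and the triad built there (B-D-F#) is minor, so it is iii.

iv in F# minor; iii in G major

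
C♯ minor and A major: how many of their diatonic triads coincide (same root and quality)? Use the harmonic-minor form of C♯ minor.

Diatonic triads of C♯ minor (harmonic minor): C♯m (i), D♯dim (ii°), Eaug (III+), F♯m (iv), G♯ (V), A (VI), B♯dim (vii°).
Diatonic triads of A major: A (I), Bm (ii), C♯m (iii), D (IV), E (V), F♯m (vi), G♯dim (vii°).
Matching root and quality in both lists: C♯m, F♯m, A.
That gives 3 common triads.

3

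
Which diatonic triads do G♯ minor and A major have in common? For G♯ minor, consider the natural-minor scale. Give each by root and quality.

C♯m, E

Triads in G♯ minor (natural minor): G♯m (i), A♯dim (ii°), B (III), C♯m (iv), D♯m (v), E (VI), F♯ (VII).
Triads in A major: A (I), Bm (ii), C♯m (iii), D (IV), E (V), F♯m (vi), G♯dim (vii°).
Shared triads with their functions: C♯m (iv in G♯ minor, iii in A major); E (VI in G♯ minor, V in A major).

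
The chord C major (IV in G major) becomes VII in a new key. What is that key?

D minor

The numeral VII denotes a major triad on scale degree 7. With C on degree 7, the tonic of the new key is D.
Degree 7 carries a major triad in natural-minor keys, so the destination is D minor.
Check: the diatonic triads of D minor (natural minor) are Dm (i), Edim (ii°), F (III), Gm (iv), Am (v), Bb (VI), C (VII) — C major is indeed VII.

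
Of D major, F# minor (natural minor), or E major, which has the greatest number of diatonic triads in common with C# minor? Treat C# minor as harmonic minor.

E major

Triads of C# minor (harmonic minor): C#m (i), D#dim (ii°), Eaug (III+), F#m (iv), G# (V), A (VI), B#dim (vii°).
D major shares 2: F#m, A.
F# minor (natural minor) shares 3: C#m, F#m, A.
E major shares 4: C#m, D#dim, F#m, A.
The most common triads (4) are shared with E major.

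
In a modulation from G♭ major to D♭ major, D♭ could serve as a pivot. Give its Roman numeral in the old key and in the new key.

V in G♭ major; I in D♭ major

The scale of G♭ major is G♭ A♭ B♭ C♭ D♭ E♭ F; D♭ is degree 5, and the triad built there (D♭-F-A♭) is major, so it is V.
The scale of D♭ major is D♭ E♭ F G♭ A♭ B♭ C; D♭ is degree 1, and the triad built there (D♭-F-A♭) is major, so it is I.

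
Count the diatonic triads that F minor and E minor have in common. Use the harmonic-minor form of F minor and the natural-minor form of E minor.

1

Diatonic triads of F minor (harmonic minor): Fm (i), Gdim (ii°), Abaug (III+), Bbm (iv), C (V), Db (VI), Edim (vii°).
Diatonic triads of E minor (natural minor): Em (i), F#dim (ii°), G (III), Am (iv), Bm (v), C (VI), D (VII).
Matching root and quality in both lists: C.
That gives 1 common triad.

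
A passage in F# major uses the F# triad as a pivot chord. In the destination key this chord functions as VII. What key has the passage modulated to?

The numeral VII denotes a major triad on scale degree 7. With F# on degree 7, the tonic of the new key is G#.
Degree 7 carries a major triad in natural-minor keys, so the destination is G# minor.
Check: the diatonic triads of G# minor (natural minor) are G#m (i), A#dim (ii°), B (III), C#m (iv), D#m (v), E (VI), F# (VII) — F# is indeed VII.

G# minor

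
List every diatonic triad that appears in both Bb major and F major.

Bb, Dm, F, Gm

Triads in Bb major: Bb major (I), C minor (ii), D minor (iii), Eb major (IV), F major (V), G minor (vi), A diminished (vii°).
Triads in F major: F major (I), G minor (ii), A minor (iii), Bb major (IV), C major (V), D minor (vi), E diminished (vii°).
Shared triads with their functions: Bb major (I in Bb major, IV in F major); D minor (iii in Bb major, vi in F major); F major (V in Bb major, I in F major); G minor (vi in Bb major, ii in F major).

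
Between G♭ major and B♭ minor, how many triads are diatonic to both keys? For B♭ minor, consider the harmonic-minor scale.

Diatonic triads of G♭ major: G♭ (I), A♭m (ii), B♭m (iii), C♭ (IV), D♭ (V), E♭m (vi), Fdim (vii°).
Diatonic triads of B♭ minor (harmonic minor): B♭m (i), Cdim (ii°), D♭aug (III+), E♭m (iv), F (V), G♭ (VI), Adim (vii°).
Matching root and quality in both lists: G♭, B♭m, E♭m.
That gives 3 common triads.

3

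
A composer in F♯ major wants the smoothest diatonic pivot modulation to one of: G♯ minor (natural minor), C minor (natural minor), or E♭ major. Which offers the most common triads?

G♯ minor

Triads of F♯ major: F♯ (I), G♯m (ii), A♯m (iii), B (IV), C♯ (V), D♯m (vi), E♯dim (vii°).
G♯ minor (natural minor) shares 4: F♯, G♯m, B, D♯m.
C minor (natural minor) shares 0: none.
E♭ major shares 0: none.
The most common triads (4) are shared with G♯ minor.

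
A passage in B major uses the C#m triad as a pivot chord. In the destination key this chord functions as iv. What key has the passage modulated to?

G# minor

The numeral iv denotes a minor triad on scale degree 4. With C# on degree 4, the tonic of the new key is G#.
Degree 4 carries a minor triad in minor keys, so the destination is G# minor.
Check: the diatonic triads of G# minor (natural minor) are G#m (i), A#dim (ii°), B (III), C#m (iv), D#m (v), E (VI), F# (VII) — C#m is indeed iv.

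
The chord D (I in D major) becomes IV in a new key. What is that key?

The numeral IV denotes a major triad on scale degree 4. With D on degree 4, the tonic of the new key is A.
Degree 4 carries a major triad in major keys, so the destination is A major.
Check: the diatonic triads of A major are A (I), Bm (ii), C#m (iii), D (IV), E (V), F#m (vi), G#dim (vii°) — D is indeed IV.

A major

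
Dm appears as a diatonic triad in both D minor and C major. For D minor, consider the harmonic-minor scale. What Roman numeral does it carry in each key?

i in D minor; ii in C major

The scale of D minor (harmonic minor) is D E F G A Bb C#; D is degree 1, and the triad built there (D-F-A) is minor, so it is i.
The scale of C major is C D E F G A B; D is degree 2, and the triad built there (D-F-A) is minor, so it is ii.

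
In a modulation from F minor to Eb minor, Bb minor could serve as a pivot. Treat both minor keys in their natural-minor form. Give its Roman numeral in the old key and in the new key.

iv in F minor; v in Eb minor

The scale of F minor (natural minor) is F G Ab Bb C Db Eb; Bb is degree 4, and the triad built there (Bb-Db-F) is minor, so it is iv.
The scale of Eb minor (natural minor) is Eb F Gb Ab Bb Cb Db; Bb is degree 5, and the triad built there (Bb-Db-F) is minor, so it is v.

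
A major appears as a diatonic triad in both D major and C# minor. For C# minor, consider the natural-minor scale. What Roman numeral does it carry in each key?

V in D major; VI in C# minor

The scale of D major is D E F# G A B C#; A is degree 5, and the triad built there (A-C#-E) is major, so it is V.
The scale of C# minor (natural minor) is C# D# E F# G# A B; A is degree 6, and the triad built there (A-C#-E) is major, so it is VI.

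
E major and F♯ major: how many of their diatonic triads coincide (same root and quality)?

2

Diatonic triads of E major: E (I), F♯m (ii), G♯m (iii), A (IV), B (V), C♯m (vi), D♯dim (vii°).
Diatonic triads of F♯ major: F♯ (I), G♯m (ii), A♯m (iii), B (IV), C♯ (V), D♯m (vi), E♯dim (vii°).
Matching root and quality in both lists: G♯m, B.
That gives 2 common triads.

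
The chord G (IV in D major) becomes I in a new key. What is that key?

G major

The numeral I denotes a major triad on scale degree 1. With G on degree 1, the tonic of the new key is G.
Degree 1 carries a major triad in major keys, so the destination is G major.
Check: the diatonic triads of G major are G (I), Am (ii), Bm (iii), C (IV), D (V), Em (vi), F#dim (vii°) — G is indeed I.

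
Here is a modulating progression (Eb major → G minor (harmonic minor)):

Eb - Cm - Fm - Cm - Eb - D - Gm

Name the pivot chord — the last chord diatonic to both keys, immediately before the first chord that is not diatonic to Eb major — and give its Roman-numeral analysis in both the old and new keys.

Eb — I in Eb major, VI in G minor

Chords diatonic to Eb major: Eb, Fm, Gm, Ab, Bb, Cm, Ddim.
Reading the progression, the first chord not in that set is D, so the modulation leaves Eb major there.
The chord immediately before D is Eb, which is diatonic to both keys: I in Eb major and VI in G minor.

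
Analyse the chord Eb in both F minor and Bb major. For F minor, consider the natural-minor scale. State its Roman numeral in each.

VII in F minor; IV in Bb major

The scale of F minor (natural minor) is F G Ab Bb C Db Eb; Eb is degree 7, and the triad built there (Eb-G-Bb) is major, so it is VII.
The scale of Bb major is Bb C D Eb F G A; Eb is degree 4, and the triad built there (Eb-G-Bb) is major, so it is IV.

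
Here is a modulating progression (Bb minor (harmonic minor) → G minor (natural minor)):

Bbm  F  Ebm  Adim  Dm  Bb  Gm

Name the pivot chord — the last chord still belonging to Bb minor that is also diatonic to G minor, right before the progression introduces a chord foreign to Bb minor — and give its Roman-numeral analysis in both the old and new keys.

Chords diatonic to Bb minor: Bbm, Cdim, Dbaug, Ebm, F, Gb, Adim.
Reading the progression, the first chord not in that set is Dm, so the modulation leaves Bb minor there.
The chord immediately before Dm is Adim, which is diatonic to both keys: vii° in Bb minor and ii° in G minor.

Adim — vii° in Bb minor, ii° in G minor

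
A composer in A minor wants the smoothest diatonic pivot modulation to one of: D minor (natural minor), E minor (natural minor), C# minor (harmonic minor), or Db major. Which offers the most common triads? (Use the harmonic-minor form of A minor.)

D minor

Triads of A minor (harmonic minor): A minor (i), B diminished (ii°), C augmented (III+), D minor (iv), E major (V), F major (VI), G# diminished (vii°).
D minor (natural minor) shares 3: Am, Dm, F.
E minor (natural minor) shares 1: Am.
C# minor (harmonic minor) shares 0: none.
Db major shares 0: none.
The most common triads (3) are shared with D minor.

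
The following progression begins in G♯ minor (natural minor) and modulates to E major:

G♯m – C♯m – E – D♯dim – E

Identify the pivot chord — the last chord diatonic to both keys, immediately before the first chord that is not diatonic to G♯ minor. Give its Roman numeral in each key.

E — VI in G♯ minor, I in E major

Chords diatonic to G♯ minor: G♯m, A♯dim, B, C♯m, D♯m, E, F♯.
Reading the progression, the first chord not in that set is D♯dim, so the modulation leaves G♯ minor there.
The chord immediately before D♯dim is E, which is diatonic to both keys: VI in G♯ minor and I in E major.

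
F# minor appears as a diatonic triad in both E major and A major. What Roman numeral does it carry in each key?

The scale of E major is E F# G# A B C# D#; F# is degree 2, and the triad built there (F#-A-C#) is minor, so it is ii.
The scale of A major is A B C# D E F# G#; F# is degree 6, and the triad built there (F#-A-C#) is minor, so it is vi.

ii in E major; vi in A major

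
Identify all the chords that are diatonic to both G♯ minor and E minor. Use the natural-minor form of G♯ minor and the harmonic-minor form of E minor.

Triads in G♯ minor (natural minor): G♯ minor (i), A♯ diminished (ii°), B major (III), C♯ minor (iv), D♯ minor (v), E major (VI), F♯ major (VII).
Triads in E minor (harmonic minor): E minor (i), F♯ diminished (ii°), G augmented (III+), A minor (iv), B major (V), C major (VI), D♯ diminished (vii°).
Shared triads with their functions: B major (III in G♯ minor, V in E minor).

B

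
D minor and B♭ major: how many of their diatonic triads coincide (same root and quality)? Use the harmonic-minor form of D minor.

3

Diatonic triads of D minor (harmonic minor): Dm (i), Edim (ii°), Faug (III+), Gm (iv), A (V), B♭ (VI), C♯dim (vii°).
Diatonic triads of B♭ major: B♭ (I), Cm (ii), Dm (iii), E♭ (IV), F (V), Gm (vi), Adim (vii°).
Matching root and quality in both lists: Dm, Gm, B♭.
That gives 3 common triads.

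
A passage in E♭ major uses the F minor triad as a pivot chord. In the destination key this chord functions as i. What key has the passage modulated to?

F minor

The numeral i denotes a minor triad on scale degree 1. With F on degree 1, the tonic of the new key is F.
Degree 1 carries a minor triad in minor keys, so the destination is F minor.
Check: the diatonic triads of F minor (natural minor) are Fm (i), Gdim (ii°), A♭ (III), B♭m (iv), Cm (v), D♭ (VI), E♭ (VII) — F minor is indeed i.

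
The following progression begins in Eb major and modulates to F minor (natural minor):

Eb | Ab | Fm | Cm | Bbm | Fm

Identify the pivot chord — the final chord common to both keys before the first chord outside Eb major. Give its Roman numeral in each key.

Cm — vi in Eb major, v in F minor

Chords diatonic to Eb major: Eb, Fm, Gm, Ab, Bb, Cm, Ddim.
Reading the progression, the first chord not in that set is Bbm, so the modulation leaves Eb major there.
The chord immediately before Bbm is Cm, which is diatonic to both keys: vi in Eb major and v in F minor.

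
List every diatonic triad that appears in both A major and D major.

A, Bm, D, F♯m

Triads in A major: A (I), Bm (ii), C♯m (iii), D (IV), E (V), F♯m (vi), G♯dim (vii°).
Triads in D major: D (I), Em (ii), F♯m (iii), G (IV), A (V), Bm (vi), C♯dim (vii°).
Shared triads with their functions: A (I in A major, V in D major); Bm (ii in A major, vi in D major); D (IV in A major, I in D major); F♯m (vi in A major, iii in D major).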